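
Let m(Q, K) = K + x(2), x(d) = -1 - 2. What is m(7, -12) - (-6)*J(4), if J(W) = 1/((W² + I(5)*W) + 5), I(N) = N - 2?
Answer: -163/11 ≈ -14.818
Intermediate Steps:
x(d) = -3
I(N) = -2 + N
m(Q, K) = -3 + K (m(Q, K) = K - 3 = -3 + K)
J(W) = 1/(5 + W² + 3*W) (J(W) = 1/((W² + (-2 + 5)*W) + 5) = 1/((W² + 3*W) + 5) = 1/(5 + W² + 3*W))
m(7, -12) - (-6)*J(4) = (-3 - 12) - (-6)/(5 + 4² + 3*4) = -15 - (-6)/(5 + 16 + 12) = -15 - (-6)/33 = -15 - 6*(-1/33) = -15 + 2/11 = -163/11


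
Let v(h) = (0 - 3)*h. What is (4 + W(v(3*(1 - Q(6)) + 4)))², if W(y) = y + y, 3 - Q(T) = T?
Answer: 8464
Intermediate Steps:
Q(T) = 3 - T
v(h) = -3*h
W(y) = 2*y
(4 + W(v(3*(1 - Q(6)) + 4)))² = (4 + 2*(-3*(3*(1 - (3 - 1*6)) + 4)))² = (4 + 2*(-3*(3*(1 - (3 - 6)) + 4)))² = (4 + 2*(-3*(3*(1 - 1*(-3)) + 4)))² = (4 + 2*(-3*(3*(1 + 3) + 4)))² = (4 + 2*(-3*(3*4 + 4)))² = (4 + 2*(-3*(12 + 4)))² = (4 + 2*(-3*16))² = (4 + 2*(-48))² = (4 - 96)² = (-92)² = 8464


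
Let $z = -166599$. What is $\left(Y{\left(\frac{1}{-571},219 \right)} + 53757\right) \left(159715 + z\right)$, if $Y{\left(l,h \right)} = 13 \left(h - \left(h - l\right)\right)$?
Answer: $- \frac{211305990856}{571} \approx -3.7006 \cdot 10^{8}$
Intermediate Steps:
$Y{\left(l,h \right)} = 13 l$
$\left(Y{\left(\frac{1}{-571},219 \right)} + 53757\right) \left(159715 + z\right) = \left(\frac{13}{-571} + 53757\right) \left(159715 - 166599\right) = \left(13 \left(- \frac{1}{571}\right) + 53757\right) \left(-6884\right) = \left(- \frac{13}{571} + 53757\right) \left(-6884\right) = \frac{30695234}{571} \left(-6884\right) = - \frac{211305990856}{571}$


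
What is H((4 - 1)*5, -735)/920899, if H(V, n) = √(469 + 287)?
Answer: 6*√21/920899 ≈ 2.9857e-5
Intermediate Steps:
H(V, n) = 6*√21 (H(V, n) = √756 = 6*√21)
H((4 - 1)*5, -735)/920899 = (6*√21)/920899 = (6*√21)*(1/920899) = 6*√21/920899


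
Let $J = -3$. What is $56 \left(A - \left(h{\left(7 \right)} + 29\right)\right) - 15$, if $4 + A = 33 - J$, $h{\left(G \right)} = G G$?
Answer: $-2591$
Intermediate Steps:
$h{\left(G \right)} = G^{2}$
$A = 32$ ($A = -4 + \left(33 - -3\right) = -4 + \left(33 + 3\right) = -4 + 36 = 32$)
$56 \left(A - \left(h{\left(7 \right)} + 29\right)\right) - 15 = 56 \left(32 - \left(7^{2} + 29\right)\right) - 15 = 56 \left(32 - \left(49 + 29\right)\right) - 15 = 56 \left(32 - 78\right) - 15 = 56 \left(-46\right) - 15 = -2576 - 15 = -2591$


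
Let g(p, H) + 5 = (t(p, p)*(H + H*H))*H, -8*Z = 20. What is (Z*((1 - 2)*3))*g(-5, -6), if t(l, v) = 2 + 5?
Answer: -18975/2 ≈ -9487.5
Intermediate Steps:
Z = -5/2 (Z = -⅛*20 = -5/2 ≈ -2.5000)
t(l, v) = 7
g(p, H) = -5 + H*(7*H + 7*H²) (g(p, H) = -5 + (7*(H + H*H))*H = -5 + (7*(H + H²))*H = -5 + (7*H + 7*H²)*H = -5 + H*(7*H + 7*H²))
(Z*((1 - 2)*3))*g(-5, -6) = (-5*(1 - 2)*3/2)*(-5 + 7*(-6)² + 7*(-6)³) = (-(-5)*3/2)*(-5 + 7*36 + 7*(-216)) = (-5/2*(-3))*(-5 + 252 - 1512) = (15/2)*(-1265) = -18975/2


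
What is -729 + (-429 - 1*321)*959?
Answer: -719979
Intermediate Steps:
-729 + (-429 - 1*321)*959 = -729 + (-429 - 321)*959 = -729 - 750*959 = -729 - 719250 = -719979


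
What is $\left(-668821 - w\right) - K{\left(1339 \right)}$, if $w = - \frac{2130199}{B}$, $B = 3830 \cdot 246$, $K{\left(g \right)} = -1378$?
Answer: $- \frac{628849315541}{942180} \approx -6.6744 \cdot 10^{5}$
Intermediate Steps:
$B = 942180$
$w = - \frac{2130199}{942180} \approx -2.2609$
$\left(-668821 - w\right) - K{\left(1339 \right)} = \left(-668821 - - \frac{2130199}{942180}\right) - -1378 = \left(-668821 + \frac{2130199}{942180}\right) + 1378 = - \frac{630147639581}{942180} + 1378 = - \frac{628849315541}{942180}$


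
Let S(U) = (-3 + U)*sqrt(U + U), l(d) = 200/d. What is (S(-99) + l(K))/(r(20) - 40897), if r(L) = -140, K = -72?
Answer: 25/369333 + 102*I*sqrt(22)/13679 ≈ 6.769e-5 + 0.034975*I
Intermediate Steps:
S(U) = sqrt(2)*sqrt(U)*(-3 + U) (S(U) = (-3 + U)*sqrt(2*U) = (-3 + U)*(sqrt(2)*sqrt(U)) = sqrt(2)*sqrt(U)*(-3 + U))
(S(-99) + l(K))/(r(20) - 40897) = (sqrt(2)*sqrt(-99)*(-3 - 99) + 200/(-72))/(-140 - 40897) = (sqrt(2)*(3*I*sqrt(11))*(-102) + 200*(-1/72))/(-41037) = (-306*I*sqrt(22) - 25/9)*(-1/41037) = (-25/9 - 306*I*sqrt(22))*(-1/41037) = 25/369333 + 102*I*sqrt(22)/13679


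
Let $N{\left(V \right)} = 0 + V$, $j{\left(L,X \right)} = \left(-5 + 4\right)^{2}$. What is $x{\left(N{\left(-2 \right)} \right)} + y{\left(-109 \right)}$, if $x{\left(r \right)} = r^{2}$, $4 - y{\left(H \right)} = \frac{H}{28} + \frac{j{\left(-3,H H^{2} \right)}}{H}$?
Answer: $\frac{36325}{3052} \approx 11.902$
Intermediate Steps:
$j{\left(L,X \right)} = 1$ ($j{\left(L,X \right)} = \left(-1\right)^{2} = 1$)
$N{\left(V \right)} = V$
$y{\left(H \right)} = 4 - \frac{1}{H} - \frac{H}{28}$ ($y{\left(H \right)} = 4 - \left(\frac{H}{28} + 1 \frac{1}{H}\right) = 4 - \left(H \frac{1}{28} + \frac{1}{H}\right) = 4 - \left(\frac{H}{28} + \frac{1}{H}\right) = 4 - \left(\frac{1}{H} + \frac{H}{28}\right) = 4 - \frac{1}{H} - \frac{H}{28}$)
$x{\left(N{\left(-2 \right)} \right)} + y{\left(-109 \right)} = \left(-2\right)^{2} - - \frac{24117}{3052} = 4 + \left(4 - - \frac{1}{109} + \frac{109}{28}\right) = 4 + \left(4 + \frac{1}{109} + \frac{109}{28}\right) = 4 + \frac{24117}{3052} = \frac{36325}{3052}$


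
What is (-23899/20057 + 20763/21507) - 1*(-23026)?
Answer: 3310844546024/143788633 ≈ 23026.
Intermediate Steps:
(-23899/20057 + 20763/21507) - 1*(-23026) = (-23899*1/20057 + 20763*(1/21507)) + 23026 = (-23899/20057 + 6921/7169) + 23026 = -32517434/143788633 + 23026 = 3310844546024/143788633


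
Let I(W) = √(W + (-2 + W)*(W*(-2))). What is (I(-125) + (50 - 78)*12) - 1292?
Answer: -1628 + 25*I*√51 ≈ -1628.0 + 178.54*I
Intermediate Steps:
I(W) = √(W - 2*W*(-2 + W)) (I(W) = √(W + (-2 + W)*(-2*W)) = √(W - 2*W*(-2 + W)))
(I(-125) + (50 - 78)*12) - 1292 = (√(-125*(5 - 2*(-125))) + (50 - 78)*12) - 1292 = (√(-125*(5 + 250)) - 28*12) - 1292 = (√(-125*255) - 336) - 1292 = (√(-31875) - 336) - 1292 = (25*I*√51 - 336) - 1292 = (-336 + 25*I*√51) - 1292 = -1628 + 25*I*√51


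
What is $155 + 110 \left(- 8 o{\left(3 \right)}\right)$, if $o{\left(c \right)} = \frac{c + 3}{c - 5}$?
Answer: $2795$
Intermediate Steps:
$o{\left(c \right)} = \frac{3 + c}{-5 + c}$
$155 + 110 \left(- 8 o{\left(3 \right)}\right) = 155 + 110 \left(- 8 \frac{3 + 3}{-5 + 3}\right) = 155 + 110 \left(- 8 \frac{1}{-2} \cdot 6\right) = 155 + 110 \left(- 8 \left(\left(- \frac{1}{2}\right) 6\right)\right) = 155 + 110 \left(\left(-8\right) \left(-3\right)\right) = 155 + 110 \cdot 24 = 155 + 2640 = 2795$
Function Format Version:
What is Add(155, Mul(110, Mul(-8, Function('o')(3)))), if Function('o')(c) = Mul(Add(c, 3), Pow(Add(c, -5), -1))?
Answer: 2795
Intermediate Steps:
Function('o')(c) = Mul(Pow(Add(-5, c), -1), Add(3, c)) (Function('o')(c) = Mul(Add(3, c), Pow(Add(-5, c), -1)) = Mul(Pow(Add(-5, c), -1), Add(3, c)))
Add(155, Mul(110, Mul(-8, Function('o')(3)))) = Add(155, Mul(110, Mul(-8, Mul(Pow(Add(-5, 3), -1), Add(3, 3))))) = Add(155, Mul(110, Mul(-8, Mul(Pow(-2, -1), 6)))) = Add(155, Mul(110, Mul(-8, Mul(Rational(-1, 2), 6)))) = Add(155, Mul(110, Mul(-8, -3))) = Add(155, Mul(110, 24)) = Add(155, 2640) = 2795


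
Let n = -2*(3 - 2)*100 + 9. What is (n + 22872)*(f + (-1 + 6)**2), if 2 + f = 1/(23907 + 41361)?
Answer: 920214145/1764 ≈ 5.2166e+5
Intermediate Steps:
n = -191 (n = -2*1*100 + 9 = -2*100 + 9 = -200 + 9 = -191)
f = -130535/65268 (f = -2 + 1/(23907 + 41361) = -2 + 1/65268 = -130535/65268 ≈ -2.0000)
(n + 22872)*(f + (-1 + 6)**2) = (-191 + 22872)*(-130535/65268 + (-1 + 6)**2) = 22681*(-130535/65268 + 5**2) = 22681*(-130535/65268 + 25) = 22681*(1501165/65268) = 920214145/1764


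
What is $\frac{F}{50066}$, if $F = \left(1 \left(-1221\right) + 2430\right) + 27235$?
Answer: $\frac{14222}{25033} \approx 0.56813$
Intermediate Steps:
$F = 28444$ ($F = \left(-1221 + 2430\right) + 27235 = 1209 + 27235 = 28444$)
$\frac{F}{50066} = \frac{28444}{50066} = 28444 \cdot \frac{1}{50066} = \frac{14222}{25033}$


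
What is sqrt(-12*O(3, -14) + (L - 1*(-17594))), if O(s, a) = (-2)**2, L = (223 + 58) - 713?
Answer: sqrt(17114) ≈ 130.82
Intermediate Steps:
L = -432 (L = 281 - 713 = -432)
O(s, a) = 4
sqrt(-12*O(3, -14) + (L - 1*(-17594))) = sqrt(-12*4 + (-432 - 1*(-17594))) = sqrt(-48 + (-432 + 17594)) = sqrt(-48 + 17162) = sqrt(17114)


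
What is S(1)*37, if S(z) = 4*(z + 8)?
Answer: 1332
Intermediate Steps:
S(z) = 32 + 4*z (S(z) = 4*(8 + z) = 32 + 4*z)
S(1)*37 = (32 + 4*1)*37 = (32 + 4)*37 = 36*37 = 1332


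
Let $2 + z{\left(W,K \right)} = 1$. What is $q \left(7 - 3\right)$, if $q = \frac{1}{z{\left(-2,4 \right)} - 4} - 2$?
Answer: $- \frac{44}{5} \approx -8.8$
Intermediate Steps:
$z{\left(W,K \right)} = -1$ ($z{\left(W,K \right)} = -2 + 1 = -1$)
$q = - \frac{11}{5}$ ($q = \frac{1}{-1 - 4} - 2 = \frac{1}{-5} - 2 = - \frac{1}{5} - 2 = - \frac{11}{5} \approx -2.2$)
$q \left(7 - 3\right) = - \frac{11 \left(7 - 3\right)}{5} = \left(- \frac{11}{5}\right) 4 = - \frac{44}{5}$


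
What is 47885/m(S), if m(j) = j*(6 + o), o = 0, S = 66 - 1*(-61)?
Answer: 47885/762 ≈ 62.841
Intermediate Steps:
S = 127 (S = 66 + 61 = 127)
m(j) = 6*j (m(j) = j*(6 + 0) = j*6 = 6*j)
47885/m(S) = 47885/((6*127)) = 47885/762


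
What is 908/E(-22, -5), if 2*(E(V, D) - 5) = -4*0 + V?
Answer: -454/3 ≈ -151.33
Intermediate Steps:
E(V, D) = 5 + V/2 (E(V, D) = 5 + (-4*0 + V)/2 = 5 + (0 + V)/2 = 5 + V/2)
908/E(-22, -5) = 908/(5 + (½)*(-22)) = 908/(5 - 11) = 908/(-6) = 908*(-⅙) = -454/3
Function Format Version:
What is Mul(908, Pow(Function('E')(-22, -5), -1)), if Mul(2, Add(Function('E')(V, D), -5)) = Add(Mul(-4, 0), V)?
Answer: Rational(-454, 3) ≈ -151.33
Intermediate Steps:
Function('E')(V, D) = Add(5, Mul(Rational(1, 2), V)) (Function('E')(V, D) = Add(5, Mul(Rational(1, 2), Add(Mul(-4, 0), V))) = Add(5, Mul(Rational(1, 2), Add(0, V))) = Add(5, Mul(Rational(1, 2), V)))
Mul(908, Pow(Function('E')(-22, -5), -1)) = Mul(908, Pow(Add(5, Mul(Rational(1, 2), -22)), -1)) = Mul(908, Pow(Add(5, -11), -1)) = Mul(908, Pow(-6, -1)) = Mul(908, Rational(-1, 6)) = Rational(-454, 3)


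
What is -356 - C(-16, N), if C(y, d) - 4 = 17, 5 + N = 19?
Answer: -377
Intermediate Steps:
N = 14 (N = -5 + 19 = 14)
C(y, d) = 21 (C(y, d) = 4 + 17 = 21)
-356 - C(-16, N) = -356 - 1*21 = -356 - 21 = -377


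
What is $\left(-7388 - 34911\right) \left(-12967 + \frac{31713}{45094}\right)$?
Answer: $\frac{24732317723315}{45094} \approx 5.4846 \cdot 10^{8}$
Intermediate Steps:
$\left(-7388 - 34911\right) \left(-12967 + \frac{31713}{45094}\right) = - 42299 \left(-12967 + 31713 \cdot \frac{1}{45094}\right) = - 42299 \left(-12967 + \frac{31713}{45094}\right) = \left(-42299\right) \left(- \frac{584702185}{45094}\right) = \frac{24732317723315}{45094}$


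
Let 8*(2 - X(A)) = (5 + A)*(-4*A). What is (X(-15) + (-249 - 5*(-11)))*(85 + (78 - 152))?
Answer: -1287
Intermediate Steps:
X(A) = 2 + A*(5 + A)/2 (X(A) = 2 - (5 + A)*(-4*A)/8 = 2 - (-1)*A*(5 + A)/2 = 2 + A*(5 + A)/2)
(X(-15) + (-249 - 5*(-11)))*(85 + (78 - 152)) = ((2 + (½)*(-15)² + (5/2)*(-15)) + (-249 - 5*(-11)))*(85 + (78 - 152)) = ((2 + (½)*225 - 75/2) + (-249 - 1*(-55)))*(85 - 74) = ((2 + 225/2 - 75/2) + (-249 + 55))*11 = (77 - 194)*11 = -117*11 = -1287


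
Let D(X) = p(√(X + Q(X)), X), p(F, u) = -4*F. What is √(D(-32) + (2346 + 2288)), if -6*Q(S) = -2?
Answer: √(41706 - 12*I*√285)/3 ≈ 68.074 - 0.16533*I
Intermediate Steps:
Q(S) = ⅓ (Q(S) = -⅙*(-2) = ⅓)
D(X) = -4*√(⅓ + X) (D(X) = -4*√(X + ⅓) = -4*√(⅓ + X))
√(D(-32) + (2346 + 2288)) = √(-4*√(3 + 9*(-32))/3 + (2346 + 2288)) = √(-4*√(3 - 288)/3 + 4634) = √(-4*I*√285/3 + 4634) = √(4634 - 4*I*√285/3)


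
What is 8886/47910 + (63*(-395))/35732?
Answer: -145787633/285320020 ≈ -0.51096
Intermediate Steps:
8886/47910 + (63*(-395))/35732 = 8886*(1/47910) - 24885*1/35732 = 1481/7985 - 24885/35732 = -145787633/285320020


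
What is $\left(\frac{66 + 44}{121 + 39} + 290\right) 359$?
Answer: $\frac{1669709}{16} \approx 1.0436 \cdot 10^{5}$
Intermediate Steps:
$\left(\frac{66 + 44}{121 + 39} + 290\right) 359 = \left(\frac{110}{160} + 290\right) 359 = \left(110 \cdot \frac{1}{160} + 290\right) 359 = \left(\frac{11}{16} + 290\right) 359 = \frac{4651}{16} \cdot 359 = \frac{1669709}{16}$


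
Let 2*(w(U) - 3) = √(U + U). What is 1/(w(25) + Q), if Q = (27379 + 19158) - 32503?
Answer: 28074/394074713 - 5*√2/394074713 ≈ 7.1222e-5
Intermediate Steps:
w(U) = 3 + √2*√U/2 (w(U) = 3 + √(U + U)/2 = 3 + √(2*U)/2 = 3 + (√2*√U)/2 = 3 + √2*√U/2)
Q = 14034 (Q = 46537 - 32503 = 14034)
1/(w(25) + Q) = 1/((3 + √2*√25/2) + 14034) = 1/((3 + (½)*√2*5) + 14034) = 1/((3 + 5*√2/2) + 14034) = 1/(14037 + 5*√2/2)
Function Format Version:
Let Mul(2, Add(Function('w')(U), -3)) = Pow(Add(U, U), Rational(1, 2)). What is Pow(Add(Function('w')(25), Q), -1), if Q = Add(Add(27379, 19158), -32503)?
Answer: Add(Rational(28074, 394074713), Mul(Rational(-5, 394074713), Pow(2, Rational(1, 2)))) ≈ 7.1222e-5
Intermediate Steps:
Function('w')(U) = Add(3, Mul(Rational(1, 2), Pow(2, Rational(1, 2)), Pow(U, Rational(1, 2)))) (Function('w')(U) = Add(3, Mul(Rational(1, 2), Pow(Add(U, U), Rational(1, 2)))) = Add(3, Mul(Rational(1, 2), Pow(Mul(2, U), Rational(1, 2)))) = Add(3, Mul(Rational(1, 2), Mul(Pow(2, Rational(1, 2)), Pow(U, Rational(1, 2))))) = Add(3, Mul(Rational(1, 2), Pow(2, Rational(1, 2)), Pow(U, Rational(1, 2)))))
Q = 14034 (Q = Add(46537, -32503) = 14034)
Pow(Add(Function('w')(25), Q), -1) = Pow(Add(Add(3, Mul(Rational(1, 2), Pow(2, Rational(1, 2)), Pow(25, Rational(1, 2)))), 14034), -1) = Pow(Add(Add(3, Mul(Rational(1, 2), Pow(2, Rational(1, 2)), 5)), 14034), -1) = Pow(Add(Add(3, Mul(Rational(5, 2), Pow(2, Rational(1, 2)))), 14034), -1) = Pow(Add(14037, Mul(Rational(5, 2), Pow(2, Rational(1, 2)))), -1)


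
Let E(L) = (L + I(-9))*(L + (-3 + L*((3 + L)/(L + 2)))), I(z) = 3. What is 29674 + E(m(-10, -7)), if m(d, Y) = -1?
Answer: 29662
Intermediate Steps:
E(L) = (3 + L)*(-3 + L + L*(3 + L)/(2 + L)) (E(L) = (L + 3)*(L + (-3 + L*((3 + L)/(L + 2)))) = (3 + L)*(L + (-3 + L*((3 + L)/(2 + L)))) = (3 + L)*(L + (-3 + L*(3 + L)/(2 + L))) = (3 + L)*(-3 + L + L*(3 + L)/(2 + L)))
29674 + E(m(-10, -7)) = 29674 + 2*(-9 + (-1)**3 + 4*(-1)**2)/(2 - 1) = 29674 + 2*(-9 - 1 + 4*1)/1 = 29674 + 2*1*(-9 - 1 + 4) = 29674 + 2*1*(-6) = 29674 - 12 = 29662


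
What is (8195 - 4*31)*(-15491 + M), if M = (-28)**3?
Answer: -302202453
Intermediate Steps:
M = -21952
(8195 - 4*31)*(-15491 + M) = (8195 - 4*31)*(-15491 - 21952) = (8195 - 124)*(-37443) = 8071*(-37443) = -302202453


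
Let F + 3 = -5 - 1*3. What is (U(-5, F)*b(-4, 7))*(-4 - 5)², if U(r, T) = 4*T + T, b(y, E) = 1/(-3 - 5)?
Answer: 4455/8 ≈ 556.88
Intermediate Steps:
b(y, E) = -⅛ (b(y, E) = 1/(-8) = -⅛)
F = -11 (F = -3 + (-5 - 1*3) = -3 + (-5 - 3) = -3 - 8 = -11)
U(r, T) = 5*T
(U(-5, F)*b(-4, 7))*(-4 - 5)² = ((5*(-11))*(-⅛))*(-4 - 5)² = -55*(-⅛)*(-9)² = (55/8)*81 = 4455/8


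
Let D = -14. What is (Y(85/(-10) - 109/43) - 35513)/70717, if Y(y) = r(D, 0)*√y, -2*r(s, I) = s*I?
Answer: -35513/70717 ≈ -0.50218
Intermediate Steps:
r(s, I) = -I*s/2 (r(s, I) = -s*I/2 = -I*s/2)
Y(y) = 0 (Y(y) = (-½*0*(-14))*√y = 0*√y = 0)
(Y(85/(-10) - 109/43) - 35513)/70717 = (0 - 35513)/70717 = -35513*1/70717 = -35513/70717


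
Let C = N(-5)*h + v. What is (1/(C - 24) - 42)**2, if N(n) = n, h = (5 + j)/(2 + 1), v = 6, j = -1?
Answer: 9678321/5476 ≈ 1767.4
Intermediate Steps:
h = 4/3 (h = (5 - 1)/(2 + 1) = 4/3 ≈ 1.3333)
C = -2/3 (C = -5*4/3 + 6 = -20/3 + 6 = -2/3 ≈ -0.66667)
(1/(C - 24) - 42)**2 = (1/(-2/3 - 24) - 42)**2 = (1/(-74/3) - 42)**2 = (-3/74 - 42)**2 = (-3111/74)**2 = 9678321/5476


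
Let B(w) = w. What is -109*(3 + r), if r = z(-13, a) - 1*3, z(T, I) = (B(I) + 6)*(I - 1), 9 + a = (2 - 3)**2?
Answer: -1962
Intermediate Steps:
a = -8 (a = -9 + (2 - 3)**2 = -9 + (-1)**2 = -9 + 1 = -8)
z(T, I) = (-1 + I)*(6 + I) (z(T, I) = (I + 6)*(I - 1) = (6 + I)*(-1 + I) = (-1 + I)*(6 + I))
r = 15 (r = (-6 + (-8)**2 + 5*(-8)) - 1*3 = (-6 + 64 - 40) - 3 = 18 - 3 = 15)
-109*(3 + r) = -109*(3 + 15) = -109*18 = -1962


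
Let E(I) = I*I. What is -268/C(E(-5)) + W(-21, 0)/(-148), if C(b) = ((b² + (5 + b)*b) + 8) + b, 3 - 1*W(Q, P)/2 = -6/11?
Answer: -3103/13024 ≈ -0.23825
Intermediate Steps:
W(Q, P) = 78/11 (W(Q, P) = 6 - (-12)/11 = 6 - 2*(-6/11) = 6 + 12/11 = 78/11)
E(I) = I²
C(b) = 8 + b + b² + b*(5 + b) (C(b) = ((b² + b*(5 + b)) + 8) + b = (8 + b² + b*(5 + b)) + b = 8 + b + b² + b*(5 + b))
-268/C(E(-5)) + W(-21, 0)/(-148) = -268/(8 + 2*((-5)²)² + 6*(-5)²) + (78/11)/(-148) = -268/(8 + 2*25² + 6*25) + (78/11)*(-1/148) = -268/(8 + 2*625 + 150) - 39/814 = -268/(8 + 1250 + 150) - 39/814 = -268/1408 - 39/814 = -268*1/1408 - 39/814 = -67/352 - 39/814 = -3103/13024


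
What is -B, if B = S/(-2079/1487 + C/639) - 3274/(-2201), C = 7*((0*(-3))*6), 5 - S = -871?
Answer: 953414122/1525293 ≈ 625.07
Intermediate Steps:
S = 876 (S = 5 - 1*(-871) = 5 + 871 = 876)
C = 0 (C = 7*(0*6) = 7*0 = 0)
B = -953414122/1525293 (B = 876/(-2079/1487 + 0/639) - 3274/(-2201) = 876/(-2079*1/1487 + 0*(1/639)) - 3274*(-1/2201) = 876/(-2079/1487 + 0) + 3274/2201 = 876/(-2079/1487) + 3274/2201 = 876*(-1487/2079) + 3274/2201 = -434204/693 + 3274/2201 = -953414122/1525293 ≈ -625.07)
-B = -1*(-953414122/1525293) = 953414122/1525293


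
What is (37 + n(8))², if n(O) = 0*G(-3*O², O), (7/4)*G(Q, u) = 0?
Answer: 1369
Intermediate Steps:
G(Q, u) = 0 (G(Q, u) = (4/7)*0 = 0)
n(O) = 0 (n(O) = 0*0 = 0)
(37 + n(8))² = (37 + 0)² = 37² = 1369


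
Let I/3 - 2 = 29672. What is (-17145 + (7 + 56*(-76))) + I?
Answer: 67628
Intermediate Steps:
I = 89022 (I = 6 + 3*29672 = 6 + 89016 = 89022)
(-17145 + (7 + 56*(-76))) + I = (-17145 + (7 + 56*(-76))) + 89022 = (-17145 + (7 - 4256)) + 89022 = (-17145 - 4249) + 89022 = -21394 + 89022 = 67628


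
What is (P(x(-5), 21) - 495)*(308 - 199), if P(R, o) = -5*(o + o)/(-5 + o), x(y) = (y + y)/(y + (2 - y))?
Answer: -443085/8 ≈ -55386.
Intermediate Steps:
x(y) = y (x(y) = (2*y)/2 = (2*y)*(1/2) = y)
P(R, o) = -10*o/(-5 + o) (P(R, o) = -5*2*o/(-5 + o) = -10*o/(-5 + o))
(P(x(-5), 21) - 495)*(308 - 199) = (-10*21/(-5 + 21) - 495)*(308 - 199) = (-10*21/16 - 495)*109 = (-10*21*1/16 - 495)*109 = (-105/8 - 495)*109 = -4065/8*109 = -443085/8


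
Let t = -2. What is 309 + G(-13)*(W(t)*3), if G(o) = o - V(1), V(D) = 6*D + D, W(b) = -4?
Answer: 549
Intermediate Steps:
V(D) = 7*D
G(o) = -7 + o (G(o) = o - 7 = -7 + o)
309 + G(-13)*(W(t)*3) = 309 + (-7 - 13)*(-4*3) = 309 - 20*(-12) = 309 + 240 = 549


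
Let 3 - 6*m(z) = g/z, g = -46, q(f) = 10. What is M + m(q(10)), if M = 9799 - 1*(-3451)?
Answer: 198769/15 ≈ 13251.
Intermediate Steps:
m(z) = ½ + 23/(3*z) (m(z) = ½ - (-23)/(3*z) = ½ + 23/(3*z))
M = 13250 (M = 9799 + 3451 = 13250)
M + m(q(10)) = 13250 + (⅙)*(46 + 3*10)/10 = 13250 + (⅙)*(⅒)*(46 + 30) = 13250 + (⅙)*(⅒)*76 = 13250 + 19/15 = 198769/15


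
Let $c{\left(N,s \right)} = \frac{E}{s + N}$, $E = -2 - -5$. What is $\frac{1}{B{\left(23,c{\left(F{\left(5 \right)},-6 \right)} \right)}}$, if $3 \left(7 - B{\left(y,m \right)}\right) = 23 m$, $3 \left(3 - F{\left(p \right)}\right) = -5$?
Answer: $\frac{4}{97} \approx 0.041237$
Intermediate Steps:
$E = 3$ ($E = -2 + 5 = 3$)
$F{\left(p \right)} = \frac{14}{3}$ ($F{\left(p \right)} = 3 - - \frac{5}{3} = 3 + \frac{5}{3} = \frac{14}{3}$)
$c{\left(N,s \right)} = \frac{3}{N + s}$ ($c{\left(N,s \right)} = \frac{3}{s + N} = \frac{3}{N + s}$)
$B{\left(y,m \right)} = 7 - \frac{23 m}{3}$
$\frac{1}{B{\left(23,c{\left(F{\left(5 \right)},-6 \right)} \right)}} = \frac{1}{7 - \frac{23 \frac{3}{\frac{14}{3} - 6}}{3}} = \frac{1}{7 - \frac{23 \frac{3}{- \frac{4}{3}}}{3}} = \frac{1}{7 - \frac{23 \cdot 3 \left(- \frac{3}{4}\right)}{3}} = \frac{1}{7 - - \frac{69}{4}} = \frac{1}{7 + \frac{69}{4}} = \frac{1}{\frac{97}{4}} = \frac{4}{97}$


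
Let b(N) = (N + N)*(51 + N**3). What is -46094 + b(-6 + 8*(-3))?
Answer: 1570846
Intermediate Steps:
b(N) = 2*N*(51 + N**3) (b(N) = (2*N)*(51 + N**3) = 2*N*(51 + N**3))
-46094 + b(-6 + 8*(-3)) = -46094 + 2*(-6 + 8*(-3))*(51 + (-6 + 8*(-3))**3) = -46094 + 2*(-6 - 24)*(51 + (-6 - 24)**3) = -46094 + 2*(-30)*(51 + (-30)**3) = -46094 + 2*(-30)*(51 - 27000) = -46094 + 2*(-30)*(-26949) = -46094 + 1616940 = 1570846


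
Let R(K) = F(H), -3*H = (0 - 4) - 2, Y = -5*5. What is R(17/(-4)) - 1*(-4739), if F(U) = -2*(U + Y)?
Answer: 4785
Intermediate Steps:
Y = -25
H = 2 (H = -((0 - 4) - 2)/3 = -(-4 - 2)/3 = -⅓*(-6) = 2)
F(U) = 50 - 2*U (F(U) = -2*(U - 25) = -2*(-25 + U) = 50 - 2*U)
R(K) = 46 (R(K) = 50 - 2*2 = 50 - 4 = 46)
R(17/(-4)) - 1*(-4739) = 46 - 1*(-4739) = 46 + 4739 = 4785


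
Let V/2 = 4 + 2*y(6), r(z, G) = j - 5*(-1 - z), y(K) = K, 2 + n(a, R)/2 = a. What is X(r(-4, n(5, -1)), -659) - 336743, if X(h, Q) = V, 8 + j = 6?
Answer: -336711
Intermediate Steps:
j = -2 (j = -8 + 6 = -2)
n(a, R) = -4 + 2*a
r(z, G) = 3 + 5*z (r(z, G) = -2 - 5*(-1 - z) = -2 + (5 + 5*z) = 3 + 5*z)
V = 32 (V = 2*(4 + 2*6) = 2*(4 + 12) = 2*16 = 32)
X(h, Q) = 32
X(r(-4, n(5, -1)), -659) - 336743 = 32 - 336743 = -336711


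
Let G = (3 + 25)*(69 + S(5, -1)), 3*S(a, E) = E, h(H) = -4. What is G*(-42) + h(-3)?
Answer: -80756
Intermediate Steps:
S(a, E) = E/3
G = 5768/3 (G = (3 + 25)*(69 + (⅓)*(-1)) = 28*(69 - ⅓) = 28*(206/3) = 5768/3 ≈ 1922.7)
G*(-42) + h(-3) = (5768/3)*(-42) - 4 = -80752 - 4 = -80756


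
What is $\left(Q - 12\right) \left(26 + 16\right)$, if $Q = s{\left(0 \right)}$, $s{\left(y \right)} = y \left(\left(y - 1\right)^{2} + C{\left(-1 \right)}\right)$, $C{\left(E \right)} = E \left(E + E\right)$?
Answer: $-504$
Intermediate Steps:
$C{\left(E \right)} = 2 E^{2}$ ($C{\left(E \right)} = E 2 E = 2 E^{2}$)
$s{\left(y \right)} = y \left(2 + \left(-1 + y\right)^{2}\right)$ ($s{\left(y \right)} = y \left(\left(y - 1\right)^{2} + 2 \left(-1\right)^{2}\right) = y \left(\left(-1 + y\right)^{2} + 2 \cdot 1\right) = y \left(\left(-1 + y\right)^{2} + 2\right) = y \left(2 + \left(-1 + y\right)^{2}\right)$)
$Q = 0$ ($Q = 0 \left(2 + \left(-1 + 0\right)^{2}\right) = 0 \left(2 + \left(-1\right)^{2}\right) = 0 \left(2 + 1\right) = 0 \cdot 3 = 0$)
$\left(Q - 12\right) \left(26 + 16\right) = \left(0 - 12\right) \left(26 + 16\right) = \left(0 - 12\right) 42 = \left(-12\right) 42 = -504$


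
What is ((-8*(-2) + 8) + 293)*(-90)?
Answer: -28530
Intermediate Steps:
((-8*(-2) + 8) + 293)*(-90) = ((16 + 8) + 293)*(-90) = (24 + 293)*(-90) = 317*(-90) = -28530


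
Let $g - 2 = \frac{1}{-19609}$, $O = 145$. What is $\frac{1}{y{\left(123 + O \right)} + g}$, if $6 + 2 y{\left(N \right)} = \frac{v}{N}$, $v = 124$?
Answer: $- \frac{2627606}{2019861} \approx -1.3009$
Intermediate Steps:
$y{\left(N \right)} = -3 + \frac{62}{N}$ ($y{\left(N \right)} = -3 + \frac{124 \frac{1}{N}}{2} = -3 + \frac{62}{N}$)
$g = \frac{39217}{19609}$ ($g = 2 + \frac{1}{-19609} = 2 - \frac{1}{19609} = \frac{39217}{19609} \approx 1.9999$)
$\frac{1}{y{\left(123 + O \right)} + g} = \frac{1}{\left(-3 + \frac{62}{123 + 145}\right) + \frac{39217}{19609}} = \frac{1}{\left(-3 + \frac{62}{268}\right) + \frac{39217}{19609}} = \frac{1}{\left(-3 + 62 \cdot \frac{1}{268}\right) + \frac{39217}{19609}} = \frac{1}{\left(-3 + \frac{31}{134}\right) + \frac{39217}{19609}} = \frac{1}{- \frac{371}{134} + \frac{39217}{19609}} = \frac{1}{- \frac{2019861}{2627606}} = - \frac{2627606}{2019861}$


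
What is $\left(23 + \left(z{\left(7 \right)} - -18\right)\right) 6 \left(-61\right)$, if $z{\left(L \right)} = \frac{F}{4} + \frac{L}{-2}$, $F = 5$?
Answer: $- \frac{28365}{2} \approx -14183.0$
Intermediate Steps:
$z{\left(L \right)} = \frac{5}{4} - \frac{L}{2}$ ($z{\left(L \right)} = \frac{5}{4} + \frac{L}{-2} = 5 \cdot \frac{1}{4} + L \left(- \frac{1}{2}\right) = \frac{5}{4} - \frac{L}{2}$)
$\left(23 + \left(z{\left(7 \right)} - -18\right)\right) 6 \left(-61\right) = \left(23 + \left(\left(\frac{5}{4} - \frac{7}{2}\right) - -18\right)\right) 6 \left(-61\right) = \left(23 + \left(\left(\frac{5}{4} - \frac{7}{2}\right) + 18\right)\right) 6 \left(-61\right) = \left(23 + \left(- \frac{9}{4} + 18\right)\right) 6 \left(-61\right) = \left(23 + \frac{63}{4}\right) 6 \left(-61\right) = \frac{155}{4} \cdot 6 \left(-61\right) = \frac{465}{2} \left(-61\right) = - \frac{28365}{2}$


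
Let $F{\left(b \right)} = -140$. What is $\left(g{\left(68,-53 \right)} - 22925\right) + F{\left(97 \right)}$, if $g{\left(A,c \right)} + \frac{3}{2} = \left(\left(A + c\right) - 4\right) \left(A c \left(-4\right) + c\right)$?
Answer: $\frac{269853}{2} \approx 1.3493 \cdot 10^{5}$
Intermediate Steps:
$g{\left(A,c \right)} = - \frac{3}{2} + \left(c - 4 A c\right) \left(-4 + A + c\right)$ ($g{\left(A,c \right)} = - \frac{3}{2} + \left(\left(A + c\right) - 4\right) \left(A c \left(-4\right) + c\right) = - \frac{3}{2} + \left(-4 + A + c\right) \left(- 4 A c + c\right) = - \frac{3}{2} + \left(-4 + A + c\right) \left(c - 4 A c\right) = - \frac{3}{2} + \left(c - 4 A c\right) \left(-4 + A + c\right)$)
$\left(g{\left(68,-53 \right)} - 22925\right) + F{\left(97 \right)} = \left(\left(- \frac{3}{2} + \left(-53\right)^{2} - -212 - 272 \left(-53\right)^{2} - - 212 \cdot 68^{2} + 17 \cdot 68 \left(-53\right)\right) - 22925\right) - 140 = \left(\left(- \frac{3}{2} + 2809 + 212 - 272 \cdot 2809 - \left(-212\right) 4624 - 61268\right) - 22925\right) - 140 = \left(\left(- \frac{3}{2} + 2809 + 212 - 764048 + 980288 - 61268\right) - 22925\right) - 140 = \left(\frac{315983}{2} - 22925\right) - 140 = \frac{270133}{2} - 140 = \frac{269853}{2}$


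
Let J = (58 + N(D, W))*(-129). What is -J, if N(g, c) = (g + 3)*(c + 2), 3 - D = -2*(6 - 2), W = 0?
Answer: 11094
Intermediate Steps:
D = 11 (D = 3 - (-2)*(6 - 2) = 3 - (-2)*4 = 3 - 1*(-8) = 3 + 8 = 11)
N(g, c) = (2 + c)*(3 + g) (N(g, c) = (3 + g)*(2 + c) = (2 + c)*(3 + g))
J = -11094 (J = (58 + (6 + 2*11 + 3*0 + 0*11))*(-129) = (58 + (6 + 22 + 0 + 0))*(-129) = (58 + 28)*(-129) = 86*(-129) = -11094)
-J = -1*(-11094) = 11094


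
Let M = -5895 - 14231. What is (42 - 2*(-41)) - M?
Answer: 20250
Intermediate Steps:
M = -20126
(42 - 2*(-41)) - M = (42 - 2*(-41)) - 1*(-20126) = (42 + 82) + 20126 = 124 + 20126 = 20250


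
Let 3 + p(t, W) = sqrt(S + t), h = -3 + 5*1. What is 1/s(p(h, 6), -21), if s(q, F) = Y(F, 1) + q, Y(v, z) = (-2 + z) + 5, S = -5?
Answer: 1/4 - I*sqrt(3)/4 ≈ 0.25 - 0.43301*I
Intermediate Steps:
h = 2 (h = -3 + 5 = 2)
Y(v, z) = 3 + z
p(t, W) = -3 + sqrt(-5 + t)
s(q, F) = 4 + q (s(q, F) = (3 + 1) + q = 4 + q)
1/s(p(h, 6), -21) = 1/(4 + (-3 + sqrt(-5 + 2))) = 1/(4 + (-3 + sqrt(-3))) = 1/(4 + (-3 + I*sqrt(3))) = 1/(1 + I*sqrt(3))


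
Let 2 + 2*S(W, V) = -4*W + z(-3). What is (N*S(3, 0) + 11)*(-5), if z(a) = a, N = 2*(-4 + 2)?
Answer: -225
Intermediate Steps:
N = -4 (N = 2*(-2) = -4)
S(W, V) = -5/2 - 2*W (S(W, V) = -1 + (-4*W - 3)/2 = -1 + (-3 - 4*W)/2 = -1 + (-3/2 - 2*W) = -5/2 - 2*W)
(N*S(3, 0) + 11)*(-5) = (-4*(-5/2 - 2*3) + 11)*(-5) = (-4*(-5/2 - 6) + 11)*(-5) = (-4*(-17/2) + 11)*(-5) = (34 + 11)*(-5) = 45*(-5) = -225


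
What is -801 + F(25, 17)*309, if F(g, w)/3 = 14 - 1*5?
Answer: 7542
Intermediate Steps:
F(g, w) = 27 (F(g, w) = 3*(14 - 1*5) = 3*(14 - 5) = 3*9 = 27)
-801 + F(25, 17)*309 = -801 + 27*309 = -801 + 8343 = 7542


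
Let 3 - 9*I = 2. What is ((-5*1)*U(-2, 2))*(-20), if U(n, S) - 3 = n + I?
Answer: 1000/9 ≈ 111.11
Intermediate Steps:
I = ⅑ (I = ⅓ - ⅑*2 = ⅓ - 2/9 = ⅑ ≈ 0.11111)
U(n, S) = 28/9 + n (U(n, S) = 3 + (n + ⅑) = 3 + (⅑ + n) = 28/9 + n)
((-5*1)*U(-2, 2))*(-20) = ((-5*1)*(28/9 - 2))*(-20) = -5*10/9*(-20) = -50/9*(-20) = 1000/9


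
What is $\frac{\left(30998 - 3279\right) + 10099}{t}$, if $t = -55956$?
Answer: $- \frac{6303}{9326} \approx -0.67585$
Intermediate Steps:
$\frac{\left(30998 - 3279\right) + 10099}{t} = \frac{\left(30998 - 3279\right) + 10099}{-55956} = \left(27719 + 10099\right) \left(- \frac{1}{55956}\right) = 37818 \left(- \frac{1}{55956}\right) = - \frac{6303}{9326}$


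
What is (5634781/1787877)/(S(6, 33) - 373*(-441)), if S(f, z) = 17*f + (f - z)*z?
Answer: 5634781/292682616408 ≈ 1.9252e-5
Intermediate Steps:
S(f, z) = 17*f + z*(f - z)
(5634781/1787877)/(S(6, 33) - 373*(-441)) = (5634781/1787877)/((-1*33² + 17*6 + 6*33) - 373*(-441)) = (5634781*(1/1787877))/((-1*1089 + 102 + 198) + 164493) = 5634781/(1787877*((-1089 + 102 + 198) + 164493)) = 5634781/(1787877*(-789 + 164493)) = (5634781/1787877)/163704 = (5634781/1787877)*(1/163704) = 5634781/292682616408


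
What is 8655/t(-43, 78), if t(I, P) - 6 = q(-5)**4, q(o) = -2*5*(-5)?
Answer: 8655/6250006 ≈ 0.0013848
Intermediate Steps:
q(o) = 50 (q(o) = -10*(-5) = 50)
t(I, P) = 6250006 (t(I, P) = 6 + 50**4 = 6 + 6250000 = 6250006)
8655/t(-43, 78) = 8655/6250006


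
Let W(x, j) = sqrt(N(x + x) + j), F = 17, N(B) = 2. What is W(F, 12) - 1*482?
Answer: -482 + sqrt(14) ≈ -478.26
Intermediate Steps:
W(x, j) = sqrt(2 + j)
W(F, 12) - 1*482 = sqrt(2 + 12) - 1*482 = sqrt(14) - 482 = -482 + sqrt(14)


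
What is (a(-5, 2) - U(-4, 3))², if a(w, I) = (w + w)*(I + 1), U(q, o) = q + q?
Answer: 484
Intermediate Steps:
U(q, o) = 2*q
a(w, I) = 2*w*(1 + I) (a(w, I) = (2*w)*(1 + I) = 2*w*(1 + I))
(a(-5, 2) - U(-4, 3))² = (2*(-5)*(1 + 2) - 2*(-4))² = (2*(-5)*3 - 1*(-8))² = (-30 + 8)² = (-22)² = 484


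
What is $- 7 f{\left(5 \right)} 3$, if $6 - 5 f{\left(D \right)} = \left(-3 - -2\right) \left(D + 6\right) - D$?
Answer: $- \frac{462}{5} \approx -92.4$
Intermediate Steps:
$f{\left(D \right)} = \frac{12}{5} + \frac{2 D}{5}$ ($f{\left(D \right)} = \frac{6}{5} - \frac{\left(-3 - -2\right) \left(D + 6\right) - D}{5} = \frac{6}{5} - \frac{\left(-3 + 2\right) \left(6 + D\right) - D}{5} = \frac{6}{5} - \frac{- (6 + D) - D}{5} = \frac{6}{5} - \frac{\left(-6 - D\right) - D}{5} = \frac{6}{5} - \frac{-6 - 2 D}{5} = \frac{6}{5} + \left(\frac{6}{5} + \frac{2 D}{5}\right) = \frac{12}{5} + \frac{2 D}{5}$)
$- 7 f{\left(5 \right)} 3 = - 7 \left(\frac{12}{5} + \frac{2}{5} \cdot 5\right) 3 = - 7 \left(\frac{12}{5} + 2\right) 3 = \left(-7\right) \frac{22}{5} \cdot 3 = \left(- \frac{154}{5}\right) 3 = - \frac{462}{5}$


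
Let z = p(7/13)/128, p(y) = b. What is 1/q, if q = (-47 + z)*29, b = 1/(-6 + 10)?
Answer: -512/697827 ≈ -0.00073371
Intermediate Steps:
b = 1/4 ≈ 0.25000
p(y) = 1/4
z = 1/512 (z = (1/4)/128 = (1/4)*(1/128) = 1/512 ≈ 0.0019531)
q = -697827/512 (q = (-47 + 1/512)*29 = -24063/512*29 = -697827/512 ≈ -1362.9)
1/q = 1/(-697827/512) = -512/697827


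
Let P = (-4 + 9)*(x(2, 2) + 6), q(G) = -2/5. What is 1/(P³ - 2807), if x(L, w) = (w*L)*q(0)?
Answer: 1/7841 ≈ 0.00012753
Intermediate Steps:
q(G) = -⅖ (q(G) = -2*⅕ = -⅖)
x(L, w) = -2*L*w/5 (x(L, w) = (w*L)*(-⅖) = (L*w)*(-⅖) = -2*L*w/5)
P = 22 (P = (-4 + 9)*(-⅖*2*2 + 6) = 5*(-8/5 + 6) = 5*(22/5) = 22)
1/(P³ - 2807) = 1/(22³ - 2807) = 1/(10648 - 2807) = 1/7841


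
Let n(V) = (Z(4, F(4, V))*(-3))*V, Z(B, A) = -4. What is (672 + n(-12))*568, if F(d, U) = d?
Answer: 299904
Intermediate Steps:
n(V) = 12*V (n(V) = (-4*(-3))*V = 12*V)
(672 + n(-12))*568 = (672 + 12*(-12))*568 = (672 - 144)*568 = 528*568 = 299904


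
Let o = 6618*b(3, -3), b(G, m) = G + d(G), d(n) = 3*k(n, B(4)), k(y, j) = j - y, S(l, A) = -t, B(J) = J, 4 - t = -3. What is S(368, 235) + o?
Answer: 39701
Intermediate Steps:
t = 7 (t = 4 - 1*(-3) = 4 + 3 = 7)
S(l, A) = -7 (S(l, A) = -1*7 = -7)
d(n) = 12 - 3*n (d(n) = 3*(4 - n) = 12 - 3*n)
b(G, m) = 12 - 2*G (b(G, m) = G + (12 - 3*G) = 12 - 2*G)
o = 39708 (o = 6618*(12 - 2*3) = 6618*(12 - 6) = 6618*6 = 39708)
S(368, 235) + o = -7 + 39708 = 39701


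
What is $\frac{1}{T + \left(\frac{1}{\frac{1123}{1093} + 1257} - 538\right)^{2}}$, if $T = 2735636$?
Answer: $\frac{1890691000576}{5719489914901915097} \approx 3.3057 \cdot 10^{-7}$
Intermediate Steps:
$\frac{1}{T + \left(\frac{1}{\frac{1123}{1093} + 1257} - 538\right)^{2}} = \frac{1}{2735636 + \left(\frac{1}{\frac{1123}{1093} + 1257} - 538\right)^{2}} = \frac{1}{2735636 + \left(\frac{1}{\frac{1375024}{1093}} - 538\right)^{2}} = \frac{1}{2735636 + \left(\frac{1093}{1375024} - 538\right)^{2}} = \frac{1}{2735636 + \left(- \frac{739761819}{1375024}\right)^{2}} = \frac{1}{2735636 + \frac{547247548850188761}{1890691000576}} = \frac{1}{\frac{5719489914901915097}{1890691000576}} = \frac{1890691000576}{5719489914901915097}$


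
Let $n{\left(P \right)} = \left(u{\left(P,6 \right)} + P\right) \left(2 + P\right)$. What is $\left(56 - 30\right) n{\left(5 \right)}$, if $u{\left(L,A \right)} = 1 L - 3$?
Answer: $1274$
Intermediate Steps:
$u{\left(L,A \right)} = -3 + L$ ($u{\left(L,A \right)} = L - 3 = -3 + L$)
$n{\left(P \right)} = \left(-3 + 2 P\right) \left(2 + P\right)$ ($n{\left(P \right)} = \left(\left(-3 + P\right) + P\right) \left(2 + P\right) = \left(-3 + 2 P\right) \left(2 + P\right)$)
$\left(56 - 30\right) n{\left(5 \right)} = \left(56 - 30\right) \left(-6 + 5 + 2 \cdot 5^{2}\right) = 26 \left(-6 + 5 + 2 \cdot 25\right) = 26 \left(-6 + 5 + 50\right) = 26 \cdot 49 = 1274$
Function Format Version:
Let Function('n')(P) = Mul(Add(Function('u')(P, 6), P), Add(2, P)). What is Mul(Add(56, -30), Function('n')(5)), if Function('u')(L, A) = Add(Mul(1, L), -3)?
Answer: 1274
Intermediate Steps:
Function('u')(L, A) = Add(-3, L) (Function('u')(L, A) = Add(L, -3) = Add(-3, L))
Function('n')(P) = Mul(Add(-3, Mul(2, P)), Add(2, P)) (Function('n')(P) = Mul(Add(Add(-3, P), P), Add(2, P)) = Mul(Add(-3, Mul(2, P)), Add(2, P)))
Mul(Add(56, -30), Function('n')(5)) = Mul(Add(56, -30), Add(-6, 5, Mul(2, Pow(5, 2)))) = Mul(26, Add(-6, 5, Mul(2, 25))) = Mul(26, Add(-6, 5, 50)) = Mul(26, 49) = 1274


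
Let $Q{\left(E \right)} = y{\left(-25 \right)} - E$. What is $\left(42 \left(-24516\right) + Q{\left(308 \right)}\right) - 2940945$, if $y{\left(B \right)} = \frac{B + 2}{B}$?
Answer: $- \frac{99273102}{25} \approx -3.9709 \cdot 10^{6}$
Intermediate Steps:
$y{\left(B \right)} = \frac{2 + B}{B}$
$Q{\left(E \right)} = \frac{23}{25} - E$ ($Q{\left(E \right)} = \frac{2 - 25}{-25} - E = \left(- \frac{1}{25}\right) \left(-23\right) - E = \frac{23}{25} - E$)
$\left(42 \left(-24516\right) + Q{\left(308 \right)}\right) - 2940945 = \left(42 \left(-24516\right) + \left(\frac{23}{25} - 308\right)\right) - 2940945 = \left(-1029672 + \left(\frac{23}{25} - 308\right)\right) - 2940945 = \left(-1029672 - \frac{7677}{25}\right) - 2940945 = - \frac{25749477}{25} - 2940945 = - \frac{99273102}{25}$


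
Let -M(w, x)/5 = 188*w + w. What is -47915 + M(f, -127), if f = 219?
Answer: -254870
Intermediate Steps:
M(w, x) = -945*w (M(w, x) = -5*(188*w + w) = -945*w)
-47915 + M(f, -127) = -47915 - 945*219 = -47915 - 206955 = -254870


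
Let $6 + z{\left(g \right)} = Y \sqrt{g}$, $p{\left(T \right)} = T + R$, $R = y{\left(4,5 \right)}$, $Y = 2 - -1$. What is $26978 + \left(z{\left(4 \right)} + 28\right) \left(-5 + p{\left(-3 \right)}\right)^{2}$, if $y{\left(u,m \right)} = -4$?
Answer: $31010$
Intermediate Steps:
$Y = 3$ ($Y = 2 + 1 = 3$)
$R = -4$
$p{\left(T \right)} = -4 + T$ ($p{\left(T \right)} = T - 4 = -4 + T$)
$z{\left(g \right)} = -6 + 3 \sqrt{g}$
$26978 + \left(z{\left(4 \right)} + 28\right) \left(-5 + p{\left(-3 \right)}\right)^{2} = 26978 + \left(\left(-6 + 3 \sqrt{4}\right) + 28\right) \left(-5 - 7\right)^{2} = 26978 + \left(\left(-6 + 3 \cdot 2\right) + 28\right) \left(-5 - 7\right)^{2} = 26978 + \left(\left(-6 + 6\right) + 28\right) \left(-12\right)^{2} = 26978 + \left(0 + 28\right) 144 = 26978 + 28 \cdot 144 = 26978 + 4032 = 31010$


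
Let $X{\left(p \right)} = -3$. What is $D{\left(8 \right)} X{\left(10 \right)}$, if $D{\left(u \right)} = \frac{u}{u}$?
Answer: $-3$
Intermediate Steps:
$D{\left(u \right)} = 1$
$D{\left(8 \right)} X{\left(10 \right)} = 1 \left(-3\right) = -3$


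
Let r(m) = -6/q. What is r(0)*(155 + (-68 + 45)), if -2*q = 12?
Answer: 132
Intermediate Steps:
q = -6 (q = -1/2*12 = -6)
r(m) = 1 (r(m) = -6/(-6) = -6*(-1/6) = 1)
r(0)*(155 + (-68 + 45)) = 1*(155 + (-68 + 45)) = 1*(155 - 23) = 1*132 = 132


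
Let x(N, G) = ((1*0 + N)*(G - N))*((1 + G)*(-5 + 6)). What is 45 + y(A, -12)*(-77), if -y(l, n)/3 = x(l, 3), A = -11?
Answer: -142251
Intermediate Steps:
x(N, G) = N*(1 + G)*(G - N) (x(N, G) = ((0 + N)*(G - N))*((1 + G)*1) = (N*(G - N))*(1 + G) = N*(1 + G)*(G - N))
y(l, n) = -3*l*(12 - 4*l) (y(l, n) = -3*l*(3 + 3² - l - 1*3*l) = -3*l*(3 + 9 - l - 3*l) = -3*l*(12 - 4*l))
45 + y(A, -12)*(-77) = 45 + (12*(-11)*(-3 - 11))*(-77) = 45 + (12*(-11)*(-14))*(-77) = 45 + 1848*(-77) = 45 - 142296 = -142251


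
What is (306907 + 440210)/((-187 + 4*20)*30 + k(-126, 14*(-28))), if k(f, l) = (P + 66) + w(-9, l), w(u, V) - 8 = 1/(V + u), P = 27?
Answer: -99864639/415570 ≈ -240.31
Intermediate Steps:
w(u, V) = 8 + 1/(V + u)
k(f, l) = 93 + (-71 + 8*l)/(-9 + l) (k(f, l) = (27 + 66) + (1 + 8*l + 8*(-9))/(l - 9) = 93 + (1 + 8*l - 72)/(-9 + l) = 93 + (-71 + 8*l)/(-9 + l))
(306907 + 440210)/((-187 + 4*20)*30 + k(-126, 14*(-28))) = (306907 + 440210)/((-187 + 4*20)*30 + (-908 + 101*(14*(-28)))/(-9 + 14*(-28))) = 747117/((-187 + 80)*30 + (-908 + 101*(-392))/(-9 - 392)) = 747117/(-107*30 + (-908 - 39592)/(-401)) = 747117/(-3210 - 1/401*(-40500)) = 747117/(-3210 + 40500/401) = 747117/(-1246710/401) = 747117*(-401/1246710) = -99864639/415570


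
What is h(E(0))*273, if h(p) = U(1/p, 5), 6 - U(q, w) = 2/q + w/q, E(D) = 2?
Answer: -2184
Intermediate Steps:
U(q, w) = 6 - 2/q - w/q (U(q, w) = 6 - (2/q + w/q) = 6 + (-2/q - w/q) = 6 - 2/q - w/q)
h(p) = p*(-7 + 6/p) (h(p) = (-2 - 1*5 + 6/p)/(1/p) = p*(-2 - 5 + 6/p) = p*(-7 + 6/p))
h(E(0))*273 = (6 - 7*2)*273 = (6 - 14)*273 = -8*273 = -2184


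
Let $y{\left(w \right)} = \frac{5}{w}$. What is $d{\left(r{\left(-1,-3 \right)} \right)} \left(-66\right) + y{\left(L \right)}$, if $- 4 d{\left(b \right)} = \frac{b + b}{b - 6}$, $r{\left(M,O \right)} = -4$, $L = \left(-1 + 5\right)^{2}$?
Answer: $\frac{1081}{80} \approx 13.512$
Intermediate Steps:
$L = 16$ ($L = 4^{2} = 16$)
$d{\left(b \right)} = - \frac{b}{2 \left(-6 + b\right)}$ ($d{\left(b \right)} = - \frac{\left(b + b\right) \frac{1}{b - 6}}{4} = - \frac{2 b \frac{1}{-6 + b}}{4} = - \frac{b}{2 \left(-6 + b\right)}$)
$d{\left(r{\left(-1,-3 \right)} \right)} \left(-66\right) + y{\left(L \right)} = \left(-1\right) \left(-4\right) \frac{1}{-12 + 2 \left(-4\right)} \left(-66\right) + \frac{5}{16} = \left(-1\right) \left(-4\right) \frac{1}{-12 - 8} \left(-66\right) + 5 \cdot \frac{1}{16} = \left(-1\right) \left(-4\right) \frac{1}{-20} \left(-66\right) + \frac{5}{16} = \left(-1\right) \left(-4\right) \left(- \frac{1}{20}\right) \left(-66\right) + \frac{5}{16} = \left(- \frac{1}{5}\right) \left(-66\right) + \frac{5}{16} = \frac{66}{5} + \frac{5}{16} = \frac{1081}{80}$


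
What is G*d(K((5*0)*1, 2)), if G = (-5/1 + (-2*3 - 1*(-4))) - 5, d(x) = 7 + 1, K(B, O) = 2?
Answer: -96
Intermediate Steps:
d(x) = 8
G = -12 (G = (-5*1 + (-6 + 4)) - 5 = (-5 - 2) - 5 = -7 - 5 = -12)
G*d(K((5*0)*1, 2)) = -12*8 = -96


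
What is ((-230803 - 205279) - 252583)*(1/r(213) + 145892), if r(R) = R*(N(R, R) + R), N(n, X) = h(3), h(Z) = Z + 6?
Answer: -1583619397134715/15762 ≈ -1.0047e+11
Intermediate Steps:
h(Z) = 6 + Z
N(n, X) = 9 (N(n, X) = 6 + 3 = 9)
r(R) = R*(9 + R)
((-230803 - 205279) - 252583)*(1/r(213) + 145892) = ((-230803 - 205279) - 252583)*(1/(213*(9 + 213)) + 145892) = (-436082 - 252583)*(1/(213*222) + 145892) = -688665*(1/47286 + 145892) = -688665*6898649113/47286 = -1583619397134715/15762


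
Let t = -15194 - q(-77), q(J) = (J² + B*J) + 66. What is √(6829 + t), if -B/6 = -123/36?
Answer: I*√51126/2 ≈ 113.06*I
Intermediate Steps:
B = 41/2 (B = -(-738)/36 = -6*(-41/12) = 41/2 ≈ 20.500)
q(J) = 66 + J² + 41*J/2 (q(J) = (J² + 41*J/2) + 66 = 66 + J² + 41*J/2)
t = -39221/2 (t = -15194 - (66 + (-77)² + (41/2)*(-77)) = -15194 - (66 + 5929 - 3157/2) = -15194 - 1*8833/2 = -15194 - 8833/2 = -39221/2 ≈ -19611.)
√(6829 + t) = √(6829 - 39221/2) = √(-25563/2) = I*√51126/2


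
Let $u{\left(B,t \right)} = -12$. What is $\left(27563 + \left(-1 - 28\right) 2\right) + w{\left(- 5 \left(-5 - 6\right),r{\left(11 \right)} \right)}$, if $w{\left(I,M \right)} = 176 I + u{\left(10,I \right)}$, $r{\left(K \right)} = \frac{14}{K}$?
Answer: $37173$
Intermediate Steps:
$w{\left(I,M \right)} = -12 + 176 I$ ($w{\left(I,M \right)} = 176 I - 12 = -12 + 176 I$)
$\left(27563 + \left(-1 - 28\right) 2\right) + w{\left(- 5 \left(-5 - 6\right),r{\left(11 \right)} \right)} = \left(27563 + \left(-1 - 28\right) 2\right) - \left(12 - 176 \left(- 5 \left(-5 - 6\right)\right)\right) = \left(27563 - 58\right) - \left(12 - 176 \left(\left(-5\right) \left(-11\right)\right)\right) = \left(27563 - 58\right) + \left(-12 + 176 \cdot 55\right) = 27505 + \left(-12 + 9680\right) = 27505 + 9668 = 37173$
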